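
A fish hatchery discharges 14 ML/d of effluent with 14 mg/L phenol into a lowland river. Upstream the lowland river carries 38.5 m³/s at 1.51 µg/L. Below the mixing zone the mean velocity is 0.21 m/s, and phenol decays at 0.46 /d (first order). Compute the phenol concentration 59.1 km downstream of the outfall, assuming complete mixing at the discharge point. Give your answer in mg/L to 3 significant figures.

0.0135 mg/L

14 ML/d = 0.162 m³/s.
1.51 µg/L = 0.00151 mg/L.
After complete mixing, C₀ = (0.162·14 + 38.5·0.00151) / 38.66 = 0.06018 mg/L.
Travel time t = 5.91e+04 m / 0.21 m/s = 2.814e+05 s = 3.257 d.
C = 0.06018·exp(−0.46·3.257) = 0.06018·0.2235 = 0.01345 mg/L.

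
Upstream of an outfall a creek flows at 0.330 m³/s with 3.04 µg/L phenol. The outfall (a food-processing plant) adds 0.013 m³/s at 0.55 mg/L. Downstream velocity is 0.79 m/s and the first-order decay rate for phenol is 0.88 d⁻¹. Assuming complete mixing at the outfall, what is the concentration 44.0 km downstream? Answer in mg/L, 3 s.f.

0.0135 mg/L

3.04 µg/L = 0.00304 mg/L.
After complete mixing, C₀ = (0.013·0.55 + 0.33·0.00304) / 0.343 = 0.02377 mg/L.
Travel time t = 4.4e+04 m / 0.79 m/s = 5.57e+04 s = 0.6446 d.
C = 0.02377·exp(−0.88·0.6446) = 0.02377·0.5671 = 0.01348 mg/L.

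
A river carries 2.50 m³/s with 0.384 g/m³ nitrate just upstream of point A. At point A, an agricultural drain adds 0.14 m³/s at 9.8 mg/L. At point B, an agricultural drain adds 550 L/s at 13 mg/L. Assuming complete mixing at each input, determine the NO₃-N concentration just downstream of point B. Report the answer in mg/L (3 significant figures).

After input A: C = (2.5·0.384 + 0.14·9.8) / 2.64 = 0.8833 mg/L.
550 L/s = 0.55 m³/s.
After input B: C = (2.64·0.8833 + 0.55·13) / 3.19 = 2.972 mg/L.

2.97 mg/L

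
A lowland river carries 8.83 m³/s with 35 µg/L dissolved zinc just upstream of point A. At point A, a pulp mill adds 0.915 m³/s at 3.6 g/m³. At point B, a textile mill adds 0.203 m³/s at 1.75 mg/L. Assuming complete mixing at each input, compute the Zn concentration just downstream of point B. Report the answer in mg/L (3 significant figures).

35 µg/L = 0.035 mg/L.
After input A: C = (8.83·0.035 + 0.915·3.6) / 9.745 = 0.3697 mg/L.
After input B: C = (9.745·0.3697 + 0.203·1.75) / 9.948 = 0.3979 mg/L.

0.398 mg/L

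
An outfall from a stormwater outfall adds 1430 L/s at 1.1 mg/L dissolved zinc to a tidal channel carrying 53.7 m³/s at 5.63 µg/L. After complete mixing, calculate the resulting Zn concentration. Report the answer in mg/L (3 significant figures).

0.0340 mg/L

1430 L/s = 1.43 m³/s.
5.63 µg/L = 0.00563 mg/L.
Flow-weighted mixing gives C = (1.43·1.1 + 53.7·0.00563) / (1.43 + 53.7) = 1.875/55.13 = 0.03402 mg/L.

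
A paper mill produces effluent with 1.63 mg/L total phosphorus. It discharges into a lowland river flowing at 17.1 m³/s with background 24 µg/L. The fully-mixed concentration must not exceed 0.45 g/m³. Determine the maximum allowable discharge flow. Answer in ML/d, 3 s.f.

533 ML/d

24 µg/L = 0.024 mg/L.
Mass balance at complete mixing: C_std·(Q_w + Q_r) = Q_w·C_e + Q_r·C_b.
Rearranging, Q_w = Q_r·(C_std − C_b)/(C_e − C_std) = 17.1·(0.45 − 0.024) / (1.63 − 0.45) = 6.173 m³/s.
= 533.4 ML/d.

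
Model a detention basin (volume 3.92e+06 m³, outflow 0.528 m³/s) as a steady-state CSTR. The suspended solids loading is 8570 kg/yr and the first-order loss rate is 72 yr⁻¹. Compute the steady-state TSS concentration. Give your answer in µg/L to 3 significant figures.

Outflow Q = 0.528 m³/s × 3.156e+07 s/yr = 1.666e+07 m³/yr.
Steady-state CSTR mass balance: W = Q·C + k·V·C, so C = W/(Q + kV).
Q + kV = 1.666e+07 + 72·3.92e+06 = 2.989e+08 m³/yr.
C = 8570/2.989e+08 = 2.867e-05 kg/m³ = 0.02867 mg/L = 28.67 µg/L.

28.7 µg/L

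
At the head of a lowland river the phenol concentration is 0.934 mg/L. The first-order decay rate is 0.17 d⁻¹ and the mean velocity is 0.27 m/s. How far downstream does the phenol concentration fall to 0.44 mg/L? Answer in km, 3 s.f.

From C = C₀·e^(−kt), t = ln(C₀/C)/k = ln(0.934/0.44)/0.17 = 0.7527/0.17 = 4.428 d.
Distance = v·t = 0.27 m/s × 3.825e+05 s = 1.033e+05 m = 103.3 km.

103 km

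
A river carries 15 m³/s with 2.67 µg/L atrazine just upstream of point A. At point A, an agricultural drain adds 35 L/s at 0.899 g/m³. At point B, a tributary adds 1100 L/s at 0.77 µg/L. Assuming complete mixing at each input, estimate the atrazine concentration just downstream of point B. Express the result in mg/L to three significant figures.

2.67 µg/L = 0.00267 mg/L.
35 L/s = 0.035 m³/s.
After input A: C = (15·0.00267 + 0.035·0.899) / 15.04 = 0.004757 mg/L.
1100 L/s = 1.1 m³/s.
0.77 µg/L = 0.00077 mg/L.
After input B: C = (15.04·0.004757 + 1.1·0.00077) / 16.14 = 0.004485 mg/L.

0.00448 mg/L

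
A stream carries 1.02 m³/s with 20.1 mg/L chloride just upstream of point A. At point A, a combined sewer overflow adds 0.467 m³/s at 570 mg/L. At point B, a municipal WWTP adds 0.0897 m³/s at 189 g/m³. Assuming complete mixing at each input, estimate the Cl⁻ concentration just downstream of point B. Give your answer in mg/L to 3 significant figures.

After input A: C = (1.02·20.1 + 0.467·570) / 1.487 = 192.8 mg/L.
After input B: C = (1.487·192.8 + 0.0897·189) / 1.577 = 192.6 mg/L.

193 mg/L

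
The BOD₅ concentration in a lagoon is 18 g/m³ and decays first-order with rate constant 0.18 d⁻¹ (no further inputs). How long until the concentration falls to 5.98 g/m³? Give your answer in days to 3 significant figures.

6.12 d

t = ln(C₀/C)/k = ln(18/5.98)/0.18 = 1.102/0.18 = 6.122 d.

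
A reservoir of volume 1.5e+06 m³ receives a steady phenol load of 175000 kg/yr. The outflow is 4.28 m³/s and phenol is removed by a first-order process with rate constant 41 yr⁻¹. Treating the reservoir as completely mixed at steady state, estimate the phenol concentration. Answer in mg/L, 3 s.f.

0.890 mg/L

Outflow Q = 4.28 m³/s × 3.156e+07 s/yr = 1.351e+08 m³/yr.
Steady-state CSTR mass balance: W = Q·C + k·V·C, so C = W/(Q + kV).
Q + kV = 1.351e+08 + 41·1.5e+06 = 1.966e+08 m³/yr.
C = 175000/1.966e+08 = 0.0008903 kg/m³ = 0.8903 mg/L.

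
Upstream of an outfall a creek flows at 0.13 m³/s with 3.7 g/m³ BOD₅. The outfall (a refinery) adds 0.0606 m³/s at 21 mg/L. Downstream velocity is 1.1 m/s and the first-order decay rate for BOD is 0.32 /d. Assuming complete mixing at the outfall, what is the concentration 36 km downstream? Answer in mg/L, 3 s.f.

8.15 mg/L

After complete mixing, C₀ = (0.0606·21 + 0.13·3.7) / 0.1906 = 9.2 mg/L.
Travel time t = 3.6e+04 m / 1.1 m/s = 3.273e+04 s = 0.3788 d.
C = 9.2·exp(−0.32·0.3788) = 9.2·0.8858 = 8.15 mg/L.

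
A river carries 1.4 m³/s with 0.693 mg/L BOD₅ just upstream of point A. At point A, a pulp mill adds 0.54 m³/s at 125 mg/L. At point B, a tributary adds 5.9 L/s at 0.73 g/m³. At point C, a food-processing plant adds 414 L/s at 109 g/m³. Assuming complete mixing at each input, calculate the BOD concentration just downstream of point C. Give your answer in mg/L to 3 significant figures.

After input A: C = (1.4·0.693 + 0.54·125) / 1.94 = 35.29 mg/L.
5.9 L/s = 0.0059 m³/s.
After input B: C = (1.94·35.29 + 0.0059·0.73) / 1.946 = 35.19 mg/L.
414 L/s = 0.414 m³/s.
After input C: C = (1.946·35.19 + 0.414·109) / 2.36 = 48.14 mg/L.

48.1 mg/L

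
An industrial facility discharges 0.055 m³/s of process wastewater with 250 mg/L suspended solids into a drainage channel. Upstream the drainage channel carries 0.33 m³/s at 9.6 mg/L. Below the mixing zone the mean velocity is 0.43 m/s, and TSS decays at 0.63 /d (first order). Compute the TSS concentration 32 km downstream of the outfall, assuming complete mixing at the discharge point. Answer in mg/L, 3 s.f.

After complete mixing, C₀ = (0.055·250 + 0.33·9.6) / 0.385 = 43.94 mg/L.
Travel time t = 3.2e+04 m / 0.43 m/s = 7.442e+04 s = 0.8613 d.
C = 43.94·exp(−0.63·0.8613) = 43.94·0.5812 = 25.54 mg/L.

25.5 mg/L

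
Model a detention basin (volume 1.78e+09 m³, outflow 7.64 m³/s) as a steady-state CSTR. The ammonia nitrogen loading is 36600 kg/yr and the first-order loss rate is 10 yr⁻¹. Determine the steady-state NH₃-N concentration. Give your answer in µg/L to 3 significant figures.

2.03 µg/L

Outflow Q = 7.64 m³/s × 3.156e+07 s/yr = 2.411e+08 m³/yr.
Steady-state CSTR mass balance: W = Q·C + k·V·C, so C = W/(Q + kV).
Q + kV = 2.411e+08 + 10·1.78e+09 = 1.804e+10 m³/yr.
C = 36600/1.804e+10 = 2.029e-06 kg/m³ = 0.002029 mg/L = 2.029 µg/L.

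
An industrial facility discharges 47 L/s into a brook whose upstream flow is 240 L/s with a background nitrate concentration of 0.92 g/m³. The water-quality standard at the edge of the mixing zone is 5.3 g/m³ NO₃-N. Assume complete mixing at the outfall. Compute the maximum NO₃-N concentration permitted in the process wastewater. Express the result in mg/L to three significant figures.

47 L/s = 0.047 m³/s.
240 L/s = 0.24 m³/s.
Mass balance: 5.3·0.287 = 0.047·Cₑ + 0.24·0.92.
Cₑ = (1.521 − 0.2208) / 0.047 = 27.67 mg/L.

27.7 mg/L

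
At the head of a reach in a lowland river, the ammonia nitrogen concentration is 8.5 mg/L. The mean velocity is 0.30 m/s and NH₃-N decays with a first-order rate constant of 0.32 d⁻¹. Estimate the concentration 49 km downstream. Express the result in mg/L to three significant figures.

4.64 mg/L

Travel time t = 49 km / 0.30 m/s = 4.9e+04/0.30 = 1.633e+05 s = 1.89 d.
First-order decay: C = 8.5·exp(−0.32·1.89) = 8.5·0.5461 = 4.642 mg/L.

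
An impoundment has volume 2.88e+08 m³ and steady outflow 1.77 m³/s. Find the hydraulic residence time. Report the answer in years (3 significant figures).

Q = 1.77 m³/s × 3.156e+07 s/yr = 5.586e+07 m³/yr.
Hydraulic residence time τ = V/Q = 2.88e+08/5.586e+07 = 5.156 yr.

5.16 yr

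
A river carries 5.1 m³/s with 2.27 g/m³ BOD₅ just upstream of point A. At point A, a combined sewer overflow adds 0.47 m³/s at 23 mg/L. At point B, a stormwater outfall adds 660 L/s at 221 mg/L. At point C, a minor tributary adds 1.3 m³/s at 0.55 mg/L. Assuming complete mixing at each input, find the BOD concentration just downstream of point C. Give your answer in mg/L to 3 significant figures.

22.4 mg/L

After input A: C = (5.1·2.27 + 0.47·23) / 5.57 = 4.019 mg/L.
660 L/s = 0.66 m³/s.
After input B: C = (5.57·4.019 + 0.66·221) / 6.23 = 27.01 mg/L.
After input C: C = (6.23·27.01 + 1.3·0.55) / 7.53 = 22.44 mg/L.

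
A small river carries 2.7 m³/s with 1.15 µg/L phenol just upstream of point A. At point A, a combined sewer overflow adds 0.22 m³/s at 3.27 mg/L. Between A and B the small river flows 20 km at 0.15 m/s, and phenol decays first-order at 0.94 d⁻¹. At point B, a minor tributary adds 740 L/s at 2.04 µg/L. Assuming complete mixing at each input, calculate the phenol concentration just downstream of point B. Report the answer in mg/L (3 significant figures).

1.15 µg/L = 0.00115 mg/L.
After input A: C = (2.7·0.00115 + 0.22·3.27) / 2.92 = 0.2474 mg/L.
Over the 20 km reach to input B (t = 1.333e+05 s = 1.543 d), decay gives C = 0.2474·exp(−0.94·1.543) = 0.058 mg/L.
740 L/s = 0.74 m³/s.
2.04 µg/L = 0.00204 mg/L.
After input B: C = (2.92·0.058 + 0.74·0.00204) / 3.66 = 0.04669 mg/L.

0.0467 mg/L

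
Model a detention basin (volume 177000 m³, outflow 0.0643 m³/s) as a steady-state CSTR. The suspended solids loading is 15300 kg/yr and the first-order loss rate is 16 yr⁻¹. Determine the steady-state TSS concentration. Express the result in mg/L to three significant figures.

3.15 mg/L

Outflow Q = 0.0643 m³/s × 3.156e+07 s/yr = 2.029e+06 m³/yr.
Steady-state CSTR mass balance: W = Q·C + k·V·C, so C = W/(Q + kV).
Q + kV = 2.029e+06 + 16·177000 = 4.861e+06 m³/yr.
C = 15300/4.861e+06 = 0.003147 kg/m³ = 3.147 mg/L.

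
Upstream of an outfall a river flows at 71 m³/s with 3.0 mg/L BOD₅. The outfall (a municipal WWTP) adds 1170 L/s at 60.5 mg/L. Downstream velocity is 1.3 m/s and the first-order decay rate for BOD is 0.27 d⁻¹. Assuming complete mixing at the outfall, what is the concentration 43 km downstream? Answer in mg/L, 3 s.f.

3.55 mg/L

1170 L/s = 1.17 m³/s.
After complete mixing, C₀ = (1.17·60.5 + 71·3) / 72.17 = 3.932 mg/L.
Travel time t = 4.3e+04 m / 1.3 m/s = 3.308e+04 s = 0.3828 d.
C = 3.932·exp(−0.27·0.3828) = 3.932·0.9018 = 3.546 mg/L.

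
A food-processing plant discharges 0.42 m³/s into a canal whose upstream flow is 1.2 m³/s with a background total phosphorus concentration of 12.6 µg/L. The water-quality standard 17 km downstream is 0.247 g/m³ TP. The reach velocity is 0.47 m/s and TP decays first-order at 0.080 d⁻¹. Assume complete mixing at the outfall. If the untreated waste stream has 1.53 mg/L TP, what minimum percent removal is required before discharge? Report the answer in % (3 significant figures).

12.6 µg/L = 0.0126 mg/L.
Travel time to the compliance point: t = 1.7e+04/0.47 = 3.617e+04 s = 0.4186 d; decay factor exp(−0.080·0.4186) = 0.9671.
So the concentration just after mixing may be at most 0.247/0.9671 = 0.2554 mg/L.
Mass balance: 0.2554·1.62 = 0.42·Cₑ + 1.2·0.0126.
Cₑ = (0.4138 − 0.01512) / 0.42 = 0.9492 mg/L.
Required removal = 1 − 0.9492/1.53 = 37.96 %.

38.0 %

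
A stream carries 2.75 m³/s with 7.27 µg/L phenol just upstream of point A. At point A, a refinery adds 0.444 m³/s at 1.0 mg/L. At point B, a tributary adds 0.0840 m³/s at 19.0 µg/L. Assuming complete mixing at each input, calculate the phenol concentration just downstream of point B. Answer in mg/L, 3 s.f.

0.142 mg/L

7.27 µg/L = 0.00727 mg/L.
After input A: C = (2.75·0.00727 + 0.444·1) / 3.194 = 0.1453 mg/L.
19.0 µg/L = 0.019 mg/L.
After input B: C = (3.194·0.1453 + 0.084·0.019) / 3.278 = 0.142 mg/L.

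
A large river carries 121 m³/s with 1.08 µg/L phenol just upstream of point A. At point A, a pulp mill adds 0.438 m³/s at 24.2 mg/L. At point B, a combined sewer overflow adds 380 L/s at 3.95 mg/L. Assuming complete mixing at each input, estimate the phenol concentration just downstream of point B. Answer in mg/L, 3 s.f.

0.100 mg/L

1.08 µg/L = 0.00108 mg/L.
After input A: C = (121·0.00108 + 0.438·24.2) / 121.4 = 0.08836 mg/L.
380 L/s = 0.38 m³/s.
After input B: C = (121.4·0.08836 + 0.38·3.95) / 121.8 = 0.1004 mg/L.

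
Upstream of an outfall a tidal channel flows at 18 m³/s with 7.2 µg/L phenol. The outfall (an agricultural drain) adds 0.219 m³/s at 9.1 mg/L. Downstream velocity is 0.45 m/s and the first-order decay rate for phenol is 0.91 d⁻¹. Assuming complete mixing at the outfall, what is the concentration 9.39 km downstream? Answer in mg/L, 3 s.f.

7.2 µg/L = 0.0072 mg/L.
After complete mixing, C₀ = (0.219·9.1 + 18·0.0072) / 18.22 = 0.1165 mg/L.
Travel time t = 9390 m / 0.45 m/s = 2.087e+04 s = 0.2415 d.
C = 0.1165·exp(−0.91·0.2415) = 0.1165·0.8027 = 0.09351 mg/L.

0.0935 mg/L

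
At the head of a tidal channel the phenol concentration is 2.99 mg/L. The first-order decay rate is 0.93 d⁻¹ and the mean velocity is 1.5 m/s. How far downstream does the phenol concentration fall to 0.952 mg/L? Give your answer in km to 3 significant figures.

From C = C₀·e^(−kt), t = ln(C₀/C)/k = ln(2.99/0.952)/0.93 = 1.144/0.93 = 1.231 d.
Distance = v·t = 1.5 m/s × 1.063e+05 s = 1.595e+05 m = 159.5 km.

159 km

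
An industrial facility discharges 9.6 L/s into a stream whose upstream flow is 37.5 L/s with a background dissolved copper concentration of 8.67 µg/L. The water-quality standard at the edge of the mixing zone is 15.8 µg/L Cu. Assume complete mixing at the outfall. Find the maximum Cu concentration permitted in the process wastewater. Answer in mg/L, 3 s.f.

9.6 L/s = 0.0096 m³/s.
37.5 L/s = 0.0375 m³/s.
8.67 µg/L = 0.00867 mg/L.
15.8 µg/L = 0.0158 mg/L.
Mass balance: 0.0158·0.0471 = 0.0096·Cₑ + 0.0375·0.00867.
Cₑ = (0.0007442 − 0.0003251) / 0.0096 = 0.04365 mg/L.

0.0437 mg/L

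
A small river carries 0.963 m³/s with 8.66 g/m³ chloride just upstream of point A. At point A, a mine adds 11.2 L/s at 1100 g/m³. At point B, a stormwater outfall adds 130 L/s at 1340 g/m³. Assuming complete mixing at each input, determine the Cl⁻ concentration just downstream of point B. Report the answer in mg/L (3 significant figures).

11.2 L/s = 0.0112 m³/s.
After input A: C = (0.963·8.66 + 0.0112·1100) / 0.9742 = 21.21 mg/L.
130 L/s = 0.13 m³/s.
After input B: C = (0.9742·21.21 + 0.13·1340) / 1.104 = 176.5 mg/L.

176 mg/L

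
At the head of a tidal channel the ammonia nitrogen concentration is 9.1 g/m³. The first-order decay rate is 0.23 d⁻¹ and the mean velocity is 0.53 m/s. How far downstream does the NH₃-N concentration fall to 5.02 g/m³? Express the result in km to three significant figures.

From C = C₀·e^(−kt), t = ln(C₀/C)/k = ln(9.1/5.02)/0.23 = 0.5948/0.23 = 2.586 d.
Distance = v·t = 0.53 m/s × 2.235e+05 s = 1.184e+05 m = 118.4 km.

118 km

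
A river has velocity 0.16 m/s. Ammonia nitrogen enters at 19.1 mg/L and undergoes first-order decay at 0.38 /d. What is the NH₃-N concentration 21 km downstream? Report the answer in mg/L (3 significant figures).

10.7 mg/L

Travel time t = 21 km / 0.16 m/s = 2.1e+04/0.16 = 1.312e+05 s = 1.519 d.
First-order decay: C = 19.1·exp(−0.38·1.519) = 19.1·0.5614 = 10.72 mg/L.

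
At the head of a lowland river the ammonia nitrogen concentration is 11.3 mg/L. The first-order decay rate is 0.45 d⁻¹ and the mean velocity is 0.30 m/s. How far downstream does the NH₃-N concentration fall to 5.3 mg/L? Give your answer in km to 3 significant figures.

43.6 km

From C = C₀·e^(−kt), t = ln(C₀/C)/k = ln(11.3/5.3)/0.45 = 0.7571/0.45 = 1.682 d.
Distance = v·t = 0.30 m/s × 1.454e+05 s = 4.361e+04 m = 43.61 km.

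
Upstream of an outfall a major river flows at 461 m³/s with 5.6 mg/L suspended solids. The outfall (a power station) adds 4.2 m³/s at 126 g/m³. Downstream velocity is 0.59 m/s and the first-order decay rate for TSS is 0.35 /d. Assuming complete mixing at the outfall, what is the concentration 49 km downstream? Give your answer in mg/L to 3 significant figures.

After complete mixing, C₀ = (4.2·126 + 461·5.6) / 465.2 = 6.687 mg/L.
Travel time t = 4.9e+04 m / 0.59 m/s = 8.305e+04 s = 0.9612 d.
C = 6.687·exp(−0.35·0.9612) = 6.687·0.7143 = 4.777 mg/L.

4.78 mg/L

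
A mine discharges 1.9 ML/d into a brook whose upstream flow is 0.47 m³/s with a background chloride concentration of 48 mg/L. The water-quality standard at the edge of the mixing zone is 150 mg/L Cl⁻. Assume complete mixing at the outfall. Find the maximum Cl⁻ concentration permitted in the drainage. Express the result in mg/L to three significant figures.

1.9 ML/d = 0.02199 m³/s.
Mass balance: 150·0.492 = 0.02199·Cₑ + 0.47·48.
Cₑ = (73.8 − 22.56) / 0.02199 = 2330 mg/L.

2330 mg/L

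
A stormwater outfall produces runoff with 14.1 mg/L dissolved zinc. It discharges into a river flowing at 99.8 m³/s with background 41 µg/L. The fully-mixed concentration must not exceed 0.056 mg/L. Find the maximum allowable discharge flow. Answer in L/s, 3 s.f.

107 L/s

41 µg/L = 0.041 mg/L.
Mass balance at complete mixing: C_std·(Q_w + Q_r) = Q_w·C_e + Q_r·C_b.
Rearranging, Q_w = Q_r·(C_std − C_b)/(C_e − C_std) = 99.8·(0.056 − 0.041) / (14.1 − 0.056) = 0.1066 m³/s.
= 106.6 L/s.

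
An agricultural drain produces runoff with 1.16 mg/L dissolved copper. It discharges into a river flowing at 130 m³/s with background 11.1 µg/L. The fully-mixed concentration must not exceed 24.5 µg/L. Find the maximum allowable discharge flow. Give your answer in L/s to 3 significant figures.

1530 L/s

11.1 µg/L = 0.0111 mg/L.
24.5 µg/L = 0.0245 mg/L.
Mass balance at complete mixing: C_std·(Q_w + Q_r) = Q_w·C_e + Q_r·C_b.
Rearranging, Q_w = Q_r·(C_std − C_b)/(C_e − C_std) = 130·(0.0245 − 0.0111) / (1.16 − 0.0245) = 1.534 m³/s.
= 1534 L/s.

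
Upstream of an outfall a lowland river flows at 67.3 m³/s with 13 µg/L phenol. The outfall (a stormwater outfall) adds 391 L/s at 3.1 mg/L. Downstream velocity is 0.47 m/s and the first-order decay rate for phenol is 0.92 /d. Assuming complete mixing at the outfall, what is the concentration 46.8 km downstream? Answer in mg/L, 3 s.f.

391 L/s = 0.391 m³/s.
13 µg/L = 0.013 mg/L.
After complete mixing, C₀ = (0.391·3.1 + 67.3·0.013) / 67.69 = 0.03083 mg/L.
Travel time t = 4.68e+04 m / 0.47 m/s = 9.957e+04 s = 1.152 d.
C = 0.03083·exp(−0.92·1.152) = 0.03083·0.3464 = 0.01068 mg/L.

0.0107 mg/L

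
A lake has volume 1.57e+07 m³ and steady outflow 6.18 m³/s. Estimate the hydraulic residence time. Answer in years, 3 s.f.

0.0805 yr

Q = 6.18 m³/s × 3.156e+07 s/yr = 1.95e+08 m³/yr.
Hydraulic residence time τ = V/Q = 1.57e+07/1.95e+08 = 0.0805 yr.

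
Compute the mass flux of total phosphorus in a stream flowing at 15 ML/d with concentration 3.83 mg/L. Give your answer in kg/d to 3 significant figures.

57.5 kg/d

15 ML/d = 0.1736 m³/s.
Mass flux = Q·C = 0.1736 m³/s × 3.83 g/m³ = 0.6649 g/s.
= 0.6649 g/s × 86.4 = 57.45 kg/d.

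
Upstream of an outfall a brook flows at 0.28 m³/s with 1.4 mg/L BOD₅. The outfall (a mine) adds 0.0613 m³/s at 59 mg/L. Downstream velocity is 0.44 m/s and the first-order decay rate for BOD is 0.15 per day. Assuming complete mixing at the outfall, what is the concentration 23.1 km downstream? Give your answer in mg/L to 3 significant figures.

After complete mixing, C₀ = (0.0613·59 + 0.28·1.4) / 0.3413 = 11.75 mg/L.
Travel time t = 2.31e+04 m / 0.44 m/s = 5.25e+04 s = 0.6076 d.
C = 11.75·exp(−0.15·0.6076) = 11.75·0.9129 = 10.72 mg/L.

10.7 mg/L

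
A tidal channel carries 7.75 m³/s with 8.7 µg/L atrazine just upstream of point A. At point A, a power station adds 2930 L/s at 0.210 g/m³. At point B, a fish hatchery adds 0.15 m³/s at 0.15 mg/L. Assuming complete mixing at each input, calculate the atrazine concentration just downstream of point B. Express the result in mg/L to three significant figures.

0.0651 mg/L

8.7 µg/L = 0.0087 mg/L.
2930 L/s = 2.93 m³/s.
After input A: C = (7.75·0.0087 + 2.93·0.21) / 10.68 = 0.06393 mg/L.
After input B: C = (10.68·0.06393 + 0.15·0.15) / 10.83 = 0.06512 mg/L.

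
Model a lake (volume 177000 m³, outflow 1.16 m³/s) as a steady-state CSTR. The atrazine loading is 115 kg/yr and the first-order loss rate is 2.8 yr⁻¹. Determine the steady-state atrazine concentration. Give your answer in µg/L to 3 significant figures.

3.10 µg/L

Outflow Q = 1.16 m³/s × 3.156e+07 s/yr = 3.661e+07 m³/yr.
Steady-state CSTR mass balance: W = Q·C + k·V·C, so C = W/(Q + kV).
Q + kV = 3.661e+07 + 2.8·177000 = 3.71e+07 m³/yr.
C = 115/3.71e+07 = 3.1e-06 kg/m³ = 0.0031 mg/L = 3.1 µg/L.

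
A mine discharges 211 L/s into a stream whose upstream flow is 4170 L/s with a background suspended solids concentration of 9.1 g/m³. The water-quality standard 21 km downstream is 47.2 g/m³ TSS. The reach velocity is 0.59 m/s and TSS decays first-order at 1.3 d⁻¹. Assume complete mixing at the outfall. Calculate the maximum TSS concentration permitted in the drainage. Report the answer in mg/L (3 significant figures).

211 L/s = 0.211 m³/s.
4170 L/s = 4.17 m³/s.
Travel time to the compliance point: t = 2.1e+04/0.59 = 3.559e+04 s = 0.412 d; decay factor exp(−1.3·0.412) = 0.5853.
So the concentration just after mixing may be at most 47.2/0.5853 = 80.64 mg/L.
Mass balance: 80.64·4.381 = 0.211·Cₑ + 4.17·9.1.
Cₑ = (353.3 − 37.95) / 0.211 = 1494 mg/L.

1490 mg/L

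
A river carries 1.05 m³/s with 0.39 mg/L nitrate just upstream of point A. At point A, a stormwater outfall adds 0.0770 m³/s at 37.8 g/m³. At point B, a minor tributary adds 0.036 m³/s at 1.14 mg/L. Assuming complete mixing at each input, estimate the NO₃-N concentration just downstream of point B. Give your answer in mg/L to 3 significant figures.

2.89 mg/L

After input A: C = (1.05·0.39 + 0.077·37.8) / 1.127 = 2.946 mg/L.
After input B: C = (1.127·2.946 + 0.036·1.14) / 1.163 = 2.89 mg/L.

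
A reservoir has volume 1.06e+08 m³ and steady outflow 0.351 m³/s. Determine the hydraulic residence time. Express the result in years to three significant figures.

Q = 0.351 m³/s × 3.156e+07 s/yr = 1.108e+07 m³/yr.
Hydraulic residence time τ = V/Q = 1.06e+08/1.108e+07 = 9.57 yr.

9.57 yr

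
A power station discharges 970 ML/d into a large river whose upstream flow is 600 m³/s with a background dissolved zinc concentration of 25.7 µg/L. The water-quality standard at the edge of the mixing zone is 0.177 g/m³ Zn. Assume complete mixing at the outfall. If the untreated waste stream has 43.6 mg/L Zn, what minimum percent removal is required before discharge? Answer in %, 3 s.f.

81.0 %

970 ML/d = 11.23 m³/s.
25.7 µg/L = 0.0257 mg/L.
Mass balance: 0.177·611.2 = 11.23·Cₑ + 600·0.0257.
Cₑ = (108.2 − 15.42) / 11.23 = 8.263 mg/L.
Required removal = 1 − 8.263/43.6 = 81.05 %.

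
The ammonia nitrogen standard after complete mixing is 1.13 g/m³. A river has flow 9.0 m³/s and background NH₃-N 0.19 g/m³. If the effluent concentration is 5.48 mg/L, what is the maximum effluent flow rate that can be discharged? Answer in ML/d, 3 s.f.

168 ML/d

Mass balance at complete mixing: C_std·(Q_w + Q_r) = Q_w·C_e + Q_r·C_b.
Rearranging, Q_w = Q_r·(C_std − C_b)/(C_e − C_std) = 9.0·(1.13 − 0.19) / (5.48 − 1.13) = 1.945 m³/s.
= 168 ML/d.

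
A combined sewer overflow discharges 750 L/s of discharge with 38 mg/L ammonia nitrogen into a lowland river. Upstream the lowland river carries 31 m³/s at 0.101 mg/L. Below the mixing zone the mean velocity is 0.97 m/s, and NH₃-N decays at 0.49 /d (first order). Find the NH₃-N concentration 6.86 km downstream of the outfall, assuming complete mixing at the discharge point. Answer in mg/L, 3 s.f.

750 L/s = 0.75 m³/s.
After complete mixing, C₀ = (0.75·38 + 31·0.101) / 31.75 = 0.9963 mg/L.
Travel time t = 6860 m / 0.97 m/s = 7072 s = 0.08185 d.
C = 0.9963·exp(−0.49·0.08185) = 0.9963·0.9607 = 0.9571 mg/L.

0.957 mg/L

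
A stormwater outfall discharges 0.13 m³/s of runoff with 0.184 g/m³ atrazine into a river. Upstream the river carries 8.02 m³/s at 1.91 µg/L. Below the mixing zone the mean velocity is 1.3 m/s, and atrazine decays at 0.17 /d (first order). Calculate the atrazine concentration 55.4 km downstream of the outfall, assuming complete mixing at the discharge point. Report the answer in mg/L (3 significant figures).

1.91 µg/L = 0.00191 mg/L.
After complete mixing, C₀ = (0.13·0.184 + 8.02·0.00191) / 8.15 = 0.004815 mg/L.
Travel time t = 5.54e+04 m / 1.3 m/s = 4.262e+04 s = 0.4932 d.
C = 0.004815·exp(−0.17·0.4932) = 0.004815·0.9196 = 0.004427 mg/L.

0.00443 mg/L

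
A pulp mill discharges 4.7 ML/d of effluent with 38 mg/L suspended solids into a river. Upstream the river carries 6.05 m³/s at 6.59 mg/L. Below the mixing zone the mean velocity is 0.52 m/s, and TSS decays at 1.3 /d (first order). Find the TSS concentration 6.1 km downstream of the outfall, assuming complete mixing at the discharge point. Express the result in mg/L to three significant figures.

4.7 ML/d = 0.0544 m³/s.
After complete mixing, C₀ = (0.0544·38 + 6.05·6.59) / 6.104 = 6.87 mg/L.
Travel time t = 6100 m / 0.52 m/s = 1.173e+04 s = 0.1358 d.
C = 6.87·exp(−1.3·0.1358) = 6.87·0.8382 = 5.758 mg/L.

5.76 mg/L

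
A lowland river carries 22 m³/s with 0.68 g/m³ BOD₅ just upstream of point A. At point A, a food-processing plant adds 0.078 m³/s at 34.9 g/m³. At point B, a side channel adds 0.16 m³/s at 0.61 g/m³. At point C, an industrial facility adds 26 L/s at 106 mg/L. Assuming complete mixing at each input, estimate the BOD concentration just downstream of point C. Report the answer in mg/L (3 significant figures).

After input A: C = (22·0.68 + 0.078·34.9) / 22.08 = 0.8009 mg/L.
After input B: C = (22.08·0.8009 + 0.16·0.61) / 22.24 = 0.7995 mg/L.
26 L/s = 0.026 m³/s.
After input C: C = (22.24·0.7995 + 0.026·106) / 22.26 = 0.9224 mg/L.

0.922 mg/L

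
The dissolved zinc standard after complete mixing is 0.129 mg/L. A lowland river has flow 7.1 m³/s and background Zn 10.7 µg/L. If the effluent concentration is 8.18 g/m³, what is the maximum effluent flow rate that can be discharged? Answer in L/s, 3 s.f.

10.7 µg/L = 0.0107 mg/L.
Mass balance at complete mixing: C_std·(Q_w + Q_r) = Q_w·C_e + Q_r·C_b.
Rearranging, Q_w = Q_r·(C_std − C_b)/(C_e − C_std) = 7.1·(0.129 − 0.0107) / (8.18 − 0.129) = 0.1043 m³/s.
= 104.3 L/s.

104 L/s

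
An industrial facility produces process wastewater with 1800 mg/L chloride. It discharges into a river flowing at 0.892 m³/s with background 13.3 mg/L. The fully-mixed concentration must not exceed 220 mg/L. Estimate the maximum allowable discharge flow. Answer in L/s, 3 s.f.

Mass balance at complete mixing: C_std·(Q_w + Q_r) = Q_w·C_e + Q_r·C_b.
Rearranging, Q_w = Q_r·(C_std − C_b)/(C_e − C_std) = 0.892·(220 − 13.3) / (1800 − 220) = 0.1167 m³/s.
= 116.7 L/s.

117 L/s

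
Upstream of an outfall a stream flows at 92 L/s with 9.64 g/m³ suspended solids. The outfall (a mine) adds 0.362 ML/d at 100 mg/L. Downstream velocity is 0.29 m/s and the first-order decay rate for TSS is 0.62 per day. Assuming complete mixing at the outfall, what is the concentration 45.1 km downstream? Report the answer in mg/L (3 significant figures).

0.362 ML/d = 0.00419 m³/s.
92 L/s = 0.092 m³/s.
After complete mixing, C₀ = (0.00419·100 + 0.092·9.64) / 0.09619 = 13.58 mg/L.
Travel time t = 4.51e+04 m / 0.29 m/s = 1.555e+05 s = 1.8 d.
C = 13.58·exp(−0.62·1.8) = 13.58·0.3276 = 4.447 mg/L.

4.45 mg/L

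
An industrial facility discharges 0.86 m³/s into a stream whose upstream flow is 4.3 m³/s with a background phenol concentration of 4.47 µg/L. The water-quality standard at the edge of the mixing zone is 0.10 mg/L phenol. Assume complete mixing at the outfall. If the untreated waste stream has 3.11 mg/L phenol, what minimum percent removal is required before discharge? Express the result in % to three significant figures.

81.4 %

4.47 µg/L = 0.00447 mg/L.
Mass balance: 0.1·5.16 = 0.86·Cₑ + 4.3·0.00447.
Cₑ = (0.516 − 0.01922) / 0.86 = 0.5776 mg/L.
Required removal = 1 − 0.5776/3.11 = 81.43 %.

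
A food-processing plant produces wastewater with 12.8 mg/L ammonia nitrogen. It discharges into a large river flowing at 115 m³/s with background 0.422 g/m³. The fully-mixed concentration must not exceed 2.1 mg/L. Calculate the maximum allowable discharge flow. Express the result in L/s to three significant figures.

Mass balance at complete mixing: C_std·(Q_w + Q_r) = Q_w·C_e + Q_r·C_b.
Rearranging, Q_w = Q_r·(C_std − C_b)/(C_e − C_std) = 115·(2.1 − 0.422) / (12.8 − 2.1) = 18.03 m³/s.
= 1.803e+04 L/s.

18000 L/s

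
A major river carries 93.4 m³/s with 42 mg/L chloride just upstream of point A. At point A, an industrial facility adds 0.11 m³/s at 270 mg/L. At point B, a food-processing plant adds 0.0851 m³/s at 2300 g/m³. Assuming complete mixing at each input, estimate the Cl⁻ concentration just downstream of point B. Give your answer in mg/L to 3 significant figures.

After input A: C = (93.4·42 + 0.11·270) / 93.51 = 42.27 mg/L.
After input B: C = (93.51·42.27 + 0.0851·2300) / 93.6 = 44.32 mg/L.

44.3 mg/L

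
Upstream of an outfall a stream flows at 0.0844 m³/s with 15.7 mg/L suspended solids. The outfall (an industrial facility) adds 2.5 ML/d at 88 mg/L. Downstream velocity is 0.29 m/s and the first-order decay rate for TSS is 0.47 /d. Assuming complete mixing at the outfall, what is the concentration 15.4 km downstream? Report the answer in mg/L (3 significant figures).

25.6 mg/L

2.5 ML/d = 0.02894 m³/s.
After complete mixing, C₀ = (0.02894·88 + 0.0844·15.7) / 0.1133 = 34.16 mg/L.
Travel time t = 1.54e+04 m / 0.29 m/s = 5.31e+04 s = 0.6146 d.
C = 34.16·exp(−0.47·0.6146) = 34.16·0.7491 = 25.59 mg/L.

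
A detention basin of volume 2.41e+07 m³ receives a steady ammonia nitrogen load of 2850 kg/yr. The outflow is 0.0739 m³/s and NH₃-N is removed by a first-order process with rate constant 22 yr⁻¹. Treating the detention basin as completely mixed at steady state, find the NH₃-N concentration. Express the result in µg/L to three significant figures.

Outflow Q = 0.0739 m³/s × 3.156e+07 s/yr = 2.332e+06 m³/yr.
Steady-state CSTR mass balance: W = Q·C + k·V·C, so C = W/(Q + kV).
Q + kV = 2.332e+06 + 22·2.41e+07 = 5.325e+08 m³/yr.
C = 2850/5.325e+08 = 5.352e-06 kg/m³ = 0.005352 mg/L = 5.352 µg/L.

5.35 µg/L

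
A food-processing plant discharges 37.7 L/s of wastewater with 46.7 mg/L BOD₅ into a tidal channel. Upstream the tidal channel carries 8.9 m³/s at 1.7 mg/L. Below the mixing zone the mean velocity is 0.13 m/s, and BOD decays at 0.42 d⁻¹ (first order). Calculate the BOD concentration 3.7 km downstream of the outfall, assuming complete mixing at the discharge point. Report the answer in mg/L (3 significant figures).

1.65 mg/L

37.7 L/s = 0.0377 m³/s.
After complete mixing, C₀ = (0.0377·46.7 + 8.9·1.7) / 8.938 = 1.89 mg/L.
Travel time t = 3700 m / 0.13 m/s = 2.846e+04 s = 0.3294 d.
C = 1.89·exp(−0.42·0.3294) = 1.89·0.8708 = 1.646 mg/L.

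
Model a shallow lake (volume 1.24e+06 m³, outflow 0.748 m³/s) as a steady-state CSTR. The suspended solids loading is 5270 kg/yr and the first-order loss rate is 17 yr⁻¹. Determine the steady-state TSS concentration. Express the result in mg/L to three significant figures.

0.118 mg/L

Outflow Q = 0.748 m³/s × 3.156e+07 s/yr = 2.361e+07 m³/yr.
Steady-state CSTR mass balance: W = Q·C + k·V·C, so C = W/(Q + kV).
Q + kV = 2.361e+07 + 17·1.24e+06 = 4.469e+07 m³/yr.
C = 5270/4.469e+07 = 0.0001179 kg/m³ = 0.1179 mg/L.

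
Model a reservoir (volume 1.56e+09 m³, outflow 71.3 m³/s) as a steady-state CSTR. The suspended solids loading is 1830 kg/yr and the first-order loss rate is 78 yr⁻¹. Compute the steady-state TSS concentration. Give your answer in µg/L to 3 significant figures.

0.0148 µg/L

Outflow Q = 71.3 m³/s × 3.156e+07 s/yr = 2.25e+09 m³/yr.
Steady-state CSTR mass balance: W = Q·C + k·V·C, so C = W/(Q + kV).
Q + kV = 2.25e+09 + 78·1.56e+09 = 1.239e+11 m³/yr.
C = 1830/1.239e+11 = 1.477e-08 kg/m³ = 1.477e-05 mg/L = 0.01477 µg/L.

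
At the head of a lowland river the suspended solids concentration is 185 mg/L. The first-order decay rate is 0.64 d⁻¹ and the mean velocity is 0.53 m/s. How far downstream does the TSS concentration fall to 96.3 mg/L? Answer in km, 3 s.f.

46.7 km

From C = C₀·e^(−kt), t = ln(C₀/C)/k = ln(185/96.3)/0.64 = 0.6529/0.64 = 1.02 d.
Distance = v·t = 0.53 m/s × 8.814e+04 s = 4.671e+04 m = 46.71 km.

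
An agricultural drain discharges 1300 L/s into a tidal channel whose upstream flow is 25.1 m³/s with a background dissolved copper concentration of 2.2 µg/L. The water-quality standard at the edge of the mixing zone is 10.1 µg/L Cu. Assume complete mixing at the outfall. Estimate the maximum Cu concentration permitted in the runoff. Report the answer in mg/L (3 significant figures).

1300 L/s = 1.3 m³/s.
2.2 µg/L = 0.0022 mg/L.
10.1 µg/L = 0.0101 mg/L.
Mass balance: 0.0101·26.4 = 1.3·Cₑ + 25.1·0.0022.
Cₑ = (0.2666 − 0.05522) / 1.3 = 0.1626 mg/L.

0.163 mg/L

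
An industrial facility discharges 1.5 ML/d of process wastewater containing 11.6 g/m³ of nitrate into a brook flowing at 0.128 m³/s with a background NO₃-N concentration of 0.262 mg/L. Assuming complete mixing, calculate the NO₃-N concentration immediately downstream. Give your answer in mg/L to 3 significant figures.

1.62 mg/L

1.5 ML/d = 0.01736 m³/s.
By mass balance at complete mixing, C = (0.01736·11.6 + 0.128·0.262) / (0.01736 + 0.128) = 0.2349/0.1454 = 1.616 mg/L.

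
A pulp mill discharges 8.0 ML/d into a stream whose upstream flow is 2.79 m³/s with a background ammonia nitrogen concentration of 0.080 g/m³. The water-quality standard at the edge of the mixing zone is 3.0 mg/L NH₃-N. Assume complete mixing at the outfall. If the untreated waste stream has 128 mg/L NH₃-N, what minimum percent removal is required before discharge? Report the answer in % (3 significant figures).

8.0 ML/d = 0.09259 m³/s.
Mass balance: 3·2.883 = 0.09259·Cₑ + 2.79·0.08.
Cₑ = (8.648 − 0.2232) / 0.09259 = 90.99 mg/L.
Required removal = 1 − 90.99/128 = 28.92 %.

28.9 %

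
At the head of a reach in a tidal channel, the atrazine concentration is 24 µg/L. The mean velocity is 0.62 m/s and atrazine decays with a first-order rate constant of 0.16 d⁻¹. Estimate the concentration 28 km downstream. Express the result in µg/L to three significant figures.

Travel time t = 28 km / 0.62 m/s = 2.8e+04/0.62 = 4.516e+04 s = 0.5227 d.
First-order decay: C = 24·exp(−0.16·0.5227) = 24·0.9198 = 22.07 µg/L.

22.1 µg/L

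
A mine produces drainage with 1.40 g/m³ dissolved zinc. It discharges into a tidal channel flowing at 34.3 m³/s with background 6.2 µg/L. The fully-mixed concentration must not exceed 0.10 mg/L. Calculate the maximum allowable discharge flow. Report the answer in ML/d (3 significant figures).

214 ML/d

6.2 µg/L = 0.0062 mg/L.
Mass balance at complete mixing: C_std·(Q_w + Q_r) = Q_w·C_e + Q_r·C_b.
Rearranging, Q_w = Q_r·(C_std − C_b)/(C_e − C_std) = 34.3·(0.1 − 0.0062) / (1.4 − 0.1) = 2.475 m³/s.
= 213.8 ML/d.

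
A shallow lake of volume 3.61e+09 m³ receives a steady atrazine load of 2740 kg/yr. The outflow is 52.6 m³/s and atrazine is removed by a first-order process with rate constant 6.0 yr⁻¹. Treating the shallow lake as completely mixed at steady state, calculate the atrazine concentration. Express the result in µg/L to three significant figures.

0.117 µg/L

Outflow Q = 52.6 m³/s × 3.156e+07 s/yr = 1.66e+09 m³/yr.
Steady-state CSTR mass balance: W = Q·C + k·V·C, so C = W/(Q + kV).
Q + kV = 1.66e+09 + 6.0·3.61e+09 = 2.332e+10 m³/yr.
C = 2740/2.332e+10 = 1.175e-07 kg/m³ = 0.0001175 mg/L = 0.1175 µg/L.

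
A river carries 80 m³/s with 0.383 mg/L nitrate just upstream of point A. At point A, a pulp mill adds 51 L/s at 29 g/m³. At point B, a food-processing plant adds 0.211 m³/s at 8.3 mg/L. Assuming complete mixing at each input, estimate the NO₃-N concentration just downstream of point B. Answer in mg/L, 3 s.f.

51 L/s = 0.051 m³/s.
After input A: C = (80·0.383 + 0.051·29) / 80.05 = 0.4012 mg/L.
After input B: C = (80.05·0.4012 + 0.211·8.3) / 80.26 = 0.422 mg/L.

0.422 mg/L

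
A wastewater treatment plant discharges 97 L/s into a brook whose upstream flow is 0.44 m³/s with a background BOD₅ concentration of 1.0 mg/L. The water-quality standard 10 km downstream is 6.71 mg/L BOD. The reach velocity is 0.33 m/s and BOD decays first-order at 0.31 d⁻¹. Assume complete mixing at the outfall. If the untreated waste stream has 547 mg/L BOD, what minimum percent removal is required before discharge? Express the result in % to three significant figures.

97 L/s = 0.097 m³/s.
Travel time to the compliance point: t = 1e+04/0.33 = 3.03e+04 s = 0.3507 d; decay factor exp(−0.31·0.3507) = 0.897.
So the concentration just after mixing may be at most 6.71/0.897 = 7.481 mg/L.
Mass balance: 7.481·0.537 = 0.097·Cₑ + 0.44·1.
Cₑ = (4.017 − 0.44) / 0.097 = 36.88 mg/L.
Required removal = 1 − 36.88/547 = 93.26 %.

93.3 %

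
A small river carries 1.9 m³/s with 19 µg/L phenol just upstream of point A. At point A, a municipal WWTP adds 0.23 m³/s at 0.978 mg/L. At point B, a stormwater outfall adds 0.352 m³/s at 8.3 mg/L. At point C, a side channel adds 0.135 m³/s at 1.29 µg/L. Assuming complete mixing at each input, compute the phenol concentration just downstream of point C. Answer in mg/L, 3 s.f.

19 µg/L = 0.019 mg/L.
After input A: C = (1.9·0.019 + 0.23·0.978) / 2.13 = 0.1226 mg/L.
After input B: C = (2.13·0.1226 + 0.352·8.3) / 2.482 = 1.282 mg/L.
1.29 µg/L = 0.00129 mg/L.
After input C: C = (2.482·1.282 + 0.135·0.00129) / 2.617 = 1.216 mg/L.

1.22 mg/L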